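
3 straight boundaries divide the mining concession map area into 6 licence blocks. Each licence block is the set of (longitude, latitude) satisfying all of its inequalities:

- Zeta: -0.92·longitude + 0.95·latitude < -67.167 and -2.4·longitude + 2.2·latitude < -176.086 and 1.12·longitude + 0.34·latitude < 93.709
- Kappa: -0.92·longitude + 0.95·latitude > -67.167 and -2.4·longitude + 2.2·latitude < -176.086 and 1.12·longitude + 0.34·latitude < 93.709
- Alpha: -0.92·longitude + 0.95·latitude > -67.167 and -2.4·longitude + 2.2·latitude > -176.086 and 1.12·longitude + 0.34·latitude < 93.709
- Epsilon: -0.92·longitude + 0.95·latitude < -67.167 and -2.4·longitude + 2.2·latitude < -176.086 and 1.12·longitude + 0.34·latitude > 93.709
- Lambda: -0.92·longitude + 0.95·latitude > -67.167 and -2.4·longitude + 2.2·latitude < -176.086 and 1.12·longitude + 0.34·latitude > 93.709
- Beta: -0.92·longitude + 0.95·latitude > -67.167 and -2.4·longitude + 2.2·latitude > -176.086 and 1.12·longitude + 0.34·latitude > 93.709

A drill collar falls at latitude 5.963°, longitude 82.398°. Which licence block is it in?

Epsilon

-0.92·82.398 + 0.95·5.963 = -70.141, which is < -67.167
-2.4·82.398 + 2.2·5.963 = -184.637, which is < -176.086
1.12·82.398 + 0.34·5.963 = 94.313, which is > 93.709
This sign pattern matches Epsilon.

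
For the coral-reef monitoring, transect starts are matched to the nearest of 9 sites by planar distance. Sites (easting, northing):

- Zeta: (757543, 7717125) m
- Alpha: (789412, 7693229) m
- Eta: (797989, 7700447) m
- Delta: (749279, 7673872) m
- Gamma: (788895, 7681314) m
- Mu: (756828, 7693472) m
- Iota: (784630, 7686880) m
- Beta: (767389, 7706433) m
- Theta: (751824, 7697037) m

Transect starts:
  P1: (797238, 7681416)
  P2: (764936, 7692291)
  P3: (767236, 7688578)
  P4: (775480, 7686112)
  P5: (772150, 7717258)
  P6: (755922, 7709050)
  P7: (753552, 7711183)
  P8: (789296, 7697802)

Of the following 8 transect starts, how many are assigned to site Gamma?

P1 → Gamma
P2 → Mu
P3 → Mu
P4 → Iota
P5 → Beta
P6 → Zeta
P7 → Zeta
P8 → Alpha
1 of the 8 goes to Gamma.

1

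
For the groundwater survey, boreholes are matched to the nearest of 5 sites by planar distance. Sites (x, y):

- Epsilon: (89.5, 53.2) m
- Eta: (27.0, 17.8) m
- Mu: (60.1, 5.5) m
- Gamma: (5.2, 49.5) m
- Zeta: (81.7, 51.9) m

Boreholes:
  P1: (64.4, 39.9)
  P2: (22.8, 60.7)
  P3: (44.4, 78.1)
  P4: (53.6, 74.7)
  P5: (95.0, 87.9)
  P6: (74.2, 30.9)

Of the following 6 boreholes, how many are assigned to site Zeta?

4

P1 → Zeta
P2 → Gamma
P3 → Zeta
P4 → Zeta
P5 → Epsilon
P6 → Zeta
4 of the 6 go to Zeta.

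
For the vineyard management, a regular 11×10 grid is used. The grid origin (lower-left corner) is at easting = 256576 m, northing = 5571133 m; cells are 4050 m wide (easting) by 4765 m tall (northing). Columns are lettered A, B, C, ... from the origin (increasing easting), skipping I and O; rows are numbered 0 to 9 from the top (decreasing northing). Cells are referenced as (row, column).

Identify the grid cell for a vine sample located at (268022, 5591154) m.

Column index: ⌊(268022 − 256576) / 4050⌋ = ⌊2.826⌋ = 2 → column C
Row offset from origin: ⌊(5591154 − 5571133) / 4765⌋ = ⌊4.202⌋ = 4 → row 5 (counted from top)

(5, C)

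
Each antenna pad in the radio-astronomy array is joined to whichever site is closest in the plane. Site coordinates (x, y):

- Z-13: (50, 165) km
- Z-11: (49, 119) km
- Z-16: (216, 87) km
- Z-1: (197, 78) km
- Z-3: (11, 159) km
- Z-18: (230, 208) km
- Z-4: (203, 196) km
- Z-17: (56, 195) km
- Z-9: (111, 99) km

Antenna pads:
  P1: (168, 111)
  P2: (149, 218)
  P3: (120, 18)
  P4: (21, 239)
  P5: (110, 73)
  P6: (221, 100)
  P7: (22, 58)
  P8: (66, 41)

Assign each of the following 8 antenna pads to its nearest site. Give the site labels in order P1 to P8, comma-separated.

P1 → Z-1 (d²=1930.00)
P2 → Z-4 (d²=3400.00)
P3 → Z-9 (d²=6642.00)
P4 → Z-17 (d²=3161.00)
P5 → Z-9 (d²=677.00)
P6 → Z-16 (d²=194.00)
P7 → Z-11 (d²=4450.00)
P8 → Z-9 (d²=5389.00)

Z-1, Z-4, Z-9, Z-17, Z-9, Z-16, Z-11, Z-9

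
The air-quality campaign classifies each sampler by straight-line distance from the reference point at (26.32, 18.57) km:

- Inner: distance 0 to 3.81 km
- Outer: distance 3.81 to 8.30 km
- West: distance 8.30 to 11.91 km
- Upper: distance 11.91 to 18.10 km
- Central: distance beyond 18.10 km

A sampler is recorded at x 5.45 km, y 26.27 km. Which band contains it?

Central

Distance = √((5.45−26.32)² + (26.27−18.57)²) = √(435.557 + 59.290) = 22.245 km.
18.10 ≤ 22.245 < ∞ → Central.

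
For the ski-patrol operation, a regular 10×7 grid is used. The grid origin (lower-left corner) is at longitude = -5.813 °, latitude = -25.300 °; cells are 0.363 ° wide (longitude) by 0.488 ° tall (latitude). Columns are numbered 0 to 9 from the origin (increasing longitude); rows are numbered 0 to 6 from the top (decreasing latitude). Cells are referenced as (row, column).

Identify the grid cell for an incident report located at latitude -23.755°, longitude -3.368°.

(3, 6)

Column index: ⌊(-3.368 − -5.813) / 0.363⌋ = ⌊6.736⌋ = 6
Row offset from origin: ⌊(-23.755 − -25.300) / 0.488⌋ = ⌊3.166⌋ = 3 → row 3 (counted from top)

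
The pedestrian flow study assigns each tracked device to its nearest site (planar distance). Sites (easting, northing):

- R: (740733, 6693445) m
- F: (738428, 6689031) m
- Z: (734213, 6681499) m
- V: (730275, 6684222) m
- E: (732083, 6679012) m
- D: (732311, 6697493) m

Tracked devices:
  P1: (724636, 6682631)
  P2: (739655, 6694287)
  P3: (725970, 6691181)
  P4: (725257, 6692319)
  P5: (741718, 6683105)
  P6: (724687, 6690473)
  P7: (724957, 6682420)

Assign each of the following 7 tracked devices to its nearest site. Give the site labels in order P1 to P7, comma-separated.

P1 → V (d²=34329602.00)
P2 → R (d²=1871048.00)
P3 → V (d²=66960706.00)
P4 → D (d²=76529192.00)
P5 → F (d²=45941576.00)
P6 → V (d²=70300745.00)
P7 → V (d²=31528328.00)

V, R, V, D, F, V, V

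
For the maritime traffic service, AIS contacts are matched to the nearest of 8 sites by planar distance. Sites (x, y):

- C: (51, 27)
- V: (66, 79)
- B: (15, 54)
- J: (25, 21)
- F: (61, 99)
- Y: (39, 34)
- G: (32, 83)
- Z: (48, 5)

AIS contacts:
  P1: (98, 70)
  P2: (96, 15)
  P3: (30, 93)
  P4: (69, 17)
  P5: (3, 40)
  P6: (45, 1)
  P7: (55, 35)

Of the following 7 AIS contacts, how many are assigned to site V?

1

P1 → V
P2 → C
P3 → G
P4 → C
P5 → B
P6 → Z
P7 → C
1 of the 7 goes to V.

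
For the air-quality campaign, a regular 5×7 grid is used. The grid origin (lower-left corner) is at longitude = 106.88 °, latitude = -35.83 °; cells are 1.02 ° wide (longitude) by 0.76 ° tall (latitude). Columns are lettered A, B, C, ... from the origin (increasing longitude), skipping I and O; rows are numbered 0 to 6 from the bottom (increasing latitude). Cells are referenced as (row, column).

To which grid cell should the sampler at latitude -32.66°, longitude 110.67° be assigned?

(4, D)

Column index: ⌊(110.67 − 106.88) / 1.02⌋ = ⌊3.716⌋ = 3 → column D
Row offset from origin: ⌊(-32.66 − -35.83) / 0.76⌋ = ⌊4.171⌋ = 4 → row 4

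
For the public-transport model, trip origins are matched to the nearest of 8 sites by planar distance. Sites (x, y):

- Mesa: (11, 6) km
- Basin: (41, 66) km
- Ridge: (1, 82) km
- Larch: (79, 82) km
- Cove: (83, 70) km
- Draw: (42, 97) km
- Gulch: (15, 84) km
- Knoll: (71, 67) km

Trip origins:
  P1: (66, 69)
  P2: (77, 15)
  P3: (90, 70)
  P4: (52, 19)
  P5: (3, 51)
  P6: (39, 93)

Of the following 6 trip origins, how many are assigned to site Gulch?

P1 → Knoll
P2 → Knoll
P3 → Cove
P4 → Mesa
P5 → Ridge
P6 → Draw
0 of the 6 go to Gulch.

0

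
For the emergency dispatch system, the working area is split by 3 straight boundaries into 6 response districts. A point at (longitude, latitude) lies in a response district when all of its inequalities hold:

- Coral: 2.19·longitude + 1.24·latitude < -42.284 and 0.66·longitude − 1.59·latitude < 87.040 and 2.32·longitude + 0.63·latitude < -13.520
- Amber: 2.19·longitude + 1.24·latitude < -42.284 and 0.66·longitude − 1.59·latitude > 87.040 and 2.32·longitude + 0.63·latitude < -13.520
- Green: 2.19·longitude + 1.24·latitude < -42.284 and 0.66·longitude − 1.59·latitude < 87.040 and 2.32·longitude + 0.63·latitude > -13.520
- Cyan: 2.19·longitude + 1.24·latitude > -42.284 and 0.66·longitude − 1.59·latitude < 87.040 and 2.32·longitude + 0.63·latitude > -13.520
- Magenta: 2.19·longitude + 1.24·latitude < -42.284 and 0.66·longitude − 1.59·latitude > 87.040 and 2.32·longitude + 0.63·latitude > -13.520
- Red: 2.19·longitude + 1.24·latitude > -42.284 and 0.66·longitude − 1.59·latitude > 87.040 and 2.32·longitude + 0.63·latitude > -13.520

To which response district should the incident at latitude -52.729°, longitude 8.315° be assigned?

Amber

2.19·8.315 + 1.24·-52.729 = -47.174, which is < -42.284
0.66·8.315 − 1.59·-52.729 = 89.327, which is > 87.040
2.32·8.315 + 0.63·-52.729 = -13.928, which is < -13.520
This sign pattern matches Amber.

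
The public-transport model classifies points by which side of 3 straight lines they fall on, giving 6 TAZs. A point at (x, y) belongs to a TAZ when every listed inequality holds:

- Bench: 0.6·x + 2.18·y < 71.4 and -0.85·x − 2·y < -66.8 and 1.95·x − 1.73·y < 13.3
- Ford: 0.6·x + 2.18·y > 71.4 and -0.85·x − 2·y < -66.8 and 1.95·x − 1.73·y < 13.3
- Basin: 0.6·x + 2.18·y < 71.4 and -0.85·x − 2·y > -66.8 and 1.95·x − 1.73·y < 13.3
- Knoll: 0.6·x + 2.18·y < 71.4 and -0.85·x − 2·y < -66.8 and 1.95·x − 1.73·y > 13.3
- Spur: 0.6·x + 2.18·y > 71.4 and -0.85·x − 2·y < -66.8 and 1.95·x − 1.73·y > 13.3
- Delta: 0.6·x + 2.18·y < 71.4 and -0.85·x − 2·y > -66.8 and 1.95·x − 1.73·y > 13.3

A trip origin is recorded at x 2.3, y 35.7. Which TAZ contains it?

Ford

0.6·2.3 + 2.18·35.7 = 79.206, which is > 71.4
-0.85·2.3 − 2·35.7 = -73.355, which is < -66.8
1.95·2.3 − 1.73·35.7 = -57.276, which is < 13.3
This sign pattern matches Ford.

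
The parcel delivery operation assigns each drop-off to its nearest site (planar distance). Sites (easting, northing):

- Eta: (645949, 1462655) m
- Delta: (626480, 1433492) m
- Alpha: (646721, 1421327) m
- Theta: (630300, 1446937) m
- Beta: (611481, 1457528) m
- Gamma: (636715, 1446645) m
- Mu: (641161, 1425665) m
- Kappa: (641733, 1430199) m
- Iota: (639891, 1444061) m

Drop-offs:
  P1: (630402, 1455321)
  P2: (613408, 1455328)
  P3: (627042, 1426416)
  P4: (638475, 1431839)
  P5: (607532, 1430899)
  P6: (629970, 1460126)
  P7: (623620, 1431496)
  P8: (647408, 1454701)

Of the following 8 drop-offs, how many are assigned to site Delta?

3

P1 → Theta
P2 → Beta
P3 → Delta
P4 → Kappa
P5 → Delta
P6 → Theta
P7 → Delta
P8 → Eta
3 of the 8 go to Delta.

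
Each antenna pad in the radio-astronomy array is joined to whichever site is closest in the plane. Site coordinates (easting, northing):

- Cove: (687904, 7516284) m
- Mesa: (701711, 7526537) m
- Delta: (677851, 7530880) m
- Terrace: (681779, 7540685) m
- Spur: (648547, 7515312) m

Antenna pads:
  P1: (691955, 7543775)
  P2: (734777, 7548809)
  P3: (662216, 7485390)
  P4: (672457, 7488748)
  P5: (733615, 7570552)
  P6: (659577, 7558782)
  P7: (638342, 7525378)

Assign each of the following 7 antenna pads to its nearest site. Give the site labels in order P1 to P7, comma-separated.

Terrace, Mesa, Spur, Cove, Mesa, Terrace, Spur

P1 → Terrace (d²=113099076.00)
P2 → Mesa (d²=1589402340.00)
P3 → Spur (d²=1082167645.00)
P4 → Cove (d²=996841105.00)
P5 → Mesa (d²=2955185441.00)
P6 → Terrace (d²=820430213.00)
P7 → Spur (d²=205466381.00)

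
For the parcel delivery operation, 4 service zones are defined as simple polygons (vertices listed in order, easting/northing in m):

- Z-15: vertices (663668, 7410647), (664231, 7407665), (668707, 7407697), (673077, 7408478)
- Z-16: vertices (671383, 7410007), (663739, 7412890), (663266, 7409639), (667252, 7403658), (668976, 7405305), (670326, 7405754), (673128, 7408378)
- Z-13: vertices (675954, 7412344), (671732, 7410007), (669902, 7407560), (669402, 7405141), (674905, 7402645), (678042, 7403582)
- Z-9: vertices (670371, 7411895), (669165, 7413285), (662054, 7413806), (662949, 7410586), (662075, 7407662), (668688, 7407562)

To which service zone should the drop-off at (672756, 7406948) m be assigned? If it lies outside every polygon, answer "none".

Z-13

Cast a ray rightward from (672756, 7406948). For each polygon, the edges (by vertex number in listed order) whose endpoints lie on opposite sides of northing = 7406948, where each meets that height, and whether that is right or left of the point:
Z-15: no edge straddles that height → 0 crossings.
Z-16: 3–4 at easting≈665059.4 (left), 6–7 at easting≈671601.0 (left) → 0 crossings.
Z-13: 3–4 at easting≈669775.5 (left), 6–1 at easting≈677239.9 (right) → 1 crossing.
Z-9: no edge straddles that height → 0 crossings.
Only Z-13 has an odd count, so the point is inside Z-13.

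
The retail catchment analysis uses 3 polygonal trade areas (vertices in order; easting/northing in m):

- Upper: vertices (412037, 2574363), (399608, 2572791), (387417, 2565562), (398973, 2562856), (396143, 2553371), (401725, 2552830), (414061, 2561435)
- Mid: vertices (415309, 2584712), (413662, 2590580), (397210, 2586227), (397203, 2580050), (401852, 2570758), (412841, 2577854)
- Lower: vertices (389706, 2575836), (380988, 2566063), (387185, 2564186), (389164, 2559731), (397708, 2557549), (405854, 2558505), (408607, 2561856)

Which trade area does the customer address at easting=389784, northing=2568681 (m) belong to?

Lower

Cast a ray rightward from (389784, 2568681). For each polygon, the edges (by vertex number in listed order) whose endpoints lie on opposite sides of northing = 2568681, where each meets that height, and whether that is right or left of the point:
Upper: 2–3 at easting≈392676.9 (right), 7–1 at easting≈412926.6 (right) → 2 crossings.
Mid: no edge straddles that height → 0 crossings.
Lower: 1–2 at easting≈383323.4 (left), 7–1 at easting≈399379.6 (right) → 1 crossing.
Only Lower has an odd count, so the point is inside Lower.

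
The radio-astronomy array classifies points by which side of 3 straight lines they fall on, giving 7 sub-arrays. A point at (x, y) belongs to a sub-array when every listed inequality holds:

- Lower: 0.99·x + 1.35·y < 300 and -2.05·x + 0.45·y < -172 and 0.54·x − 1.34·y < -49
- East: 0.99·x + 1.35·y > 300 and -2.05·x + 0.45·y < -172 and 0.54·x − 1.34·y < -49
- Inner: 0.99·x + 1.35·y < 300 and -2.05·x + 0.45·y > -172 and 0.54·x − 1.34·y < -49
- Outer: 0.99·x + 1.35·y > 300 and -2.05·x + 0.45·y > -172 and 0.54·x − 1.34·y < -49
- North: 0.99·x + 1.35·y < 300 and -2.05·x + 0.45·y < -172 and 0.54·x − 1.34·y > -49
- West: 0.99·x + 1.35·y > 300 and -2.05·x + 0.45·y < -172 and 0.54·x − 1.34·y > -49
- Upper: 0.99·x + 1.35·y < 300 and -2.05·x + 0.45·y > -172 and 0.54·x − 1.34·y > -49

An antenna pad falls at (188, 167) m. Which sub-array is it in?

0.99·188 + 1.35·167 = 411.570, which is > 300
-2.05·188 + 0.45·167 = -310.250, which is < -172
0.54·188 − 1.34·167 = -122.260, which is < -49
This sign pattern matches East.

East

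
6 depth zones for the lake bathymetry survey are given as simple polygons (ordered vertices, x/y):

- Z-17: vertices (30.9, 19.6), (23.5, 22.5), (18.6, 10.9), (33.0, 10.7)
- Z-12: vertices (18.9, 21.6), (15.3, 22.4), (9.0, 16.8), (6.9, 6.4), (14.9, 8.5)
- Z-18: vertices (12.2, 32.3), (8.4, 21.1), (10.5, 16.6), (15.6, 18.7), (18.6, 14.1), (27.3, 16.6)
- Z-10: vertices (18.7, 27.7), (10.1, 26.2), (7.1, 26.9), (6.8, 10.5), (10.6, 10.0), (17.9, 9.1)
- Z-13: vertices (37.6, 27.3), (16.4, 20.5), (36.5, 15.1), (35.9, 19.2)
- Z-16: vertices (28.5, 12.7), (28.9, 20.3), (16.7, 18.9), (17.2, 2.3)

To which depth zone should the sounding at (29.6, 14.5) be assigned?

Z-17

Cast a ray rightward from (29.6, 14.5). For each polygon, the edges (by vertex number in listed order) whose endpoints lie on opposite sides of y = 14.5, where each meets that height, and whether that is right or left of the point:
Z-17: 2–3 at x≈20.12 (left), 4–1 at x≈32.10 (right) → 1 crossing.
Z-12: 3–4 at x≈8.54 (left), 5–1 at x≈16.73 (left) → 0 crossings.
Z-18: 4–5 at x≈18.34 (left), 5–6 at x≈19.99 (left) → 0 crossings.
Z-10: 3–4 at x≈6.87 (left), 6–1 at x≈18.13 (left) → 0 crossings.
Z-13: no edge straddles that height → 0 crossings.
Z-16: 1–2 at x≈28.59 (left), 3–4 at x≈16.83 (left) → 0 crossings.
Only Z-17 has an odd count, so the point is inside Z-17.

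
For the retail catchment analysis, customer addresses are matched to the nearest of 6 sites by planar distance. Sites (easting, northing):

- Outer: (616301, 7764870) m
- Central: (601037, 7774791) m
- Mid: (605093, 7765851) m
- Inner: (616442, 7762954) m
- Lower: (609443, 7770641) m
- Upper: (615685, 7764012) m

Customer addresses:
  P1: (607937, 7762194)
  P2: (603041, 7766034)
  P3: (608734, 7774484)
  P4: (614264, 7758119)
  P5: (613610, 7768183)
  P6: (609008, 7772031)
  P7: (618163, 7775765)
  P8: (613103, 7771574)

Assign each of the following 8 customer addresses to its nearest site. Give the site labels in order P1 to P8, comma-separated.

Mid, Mid, Lower, Inner, Outer, Lower, Lower, Lower

P1 → Mid (d²=21461985.00)
P2 → Mid (d²=4244193.00)
P3 → Lower (d²=15271330.00)
P4 → Inner (d²=28120909.00)
P5 → Outer (d²=18217450.00)
P6 → Lower (d²=2121325.00)
P7 → Lower (d²=102293776.00)
P8 → Lower (d²=14266089.00)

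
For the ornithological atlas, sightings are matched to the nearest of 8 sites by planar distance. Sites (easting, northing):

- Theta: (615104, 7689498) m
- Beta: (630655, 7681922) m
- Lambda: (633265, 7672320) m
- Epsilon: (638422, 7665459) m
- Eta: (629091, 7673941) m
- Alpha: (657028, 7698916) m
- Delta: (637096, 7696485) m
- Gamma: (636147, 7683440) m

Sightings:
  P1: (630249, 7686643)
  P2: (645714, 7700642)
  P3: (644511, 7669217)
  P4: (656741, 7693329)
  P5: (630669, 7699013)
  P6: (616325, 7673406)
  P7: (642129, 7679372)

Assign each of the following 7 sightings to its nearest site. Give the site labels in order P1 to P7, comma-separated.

P1 → Beta (d²=22452677.00)
P2 → Delta (d²=91550573.00)
P3 → Epsilon (d²=51198485.00)
P4 → Alpha (d²=31296938.00)
P5 → Delta (d²=47697113.00)
P6 → Eta (d²=163256981.00)
P7 → Gamma (d²=52332948.00)

Beta, Delta, Epsilon, Alpha, Delta, Eta, Gamma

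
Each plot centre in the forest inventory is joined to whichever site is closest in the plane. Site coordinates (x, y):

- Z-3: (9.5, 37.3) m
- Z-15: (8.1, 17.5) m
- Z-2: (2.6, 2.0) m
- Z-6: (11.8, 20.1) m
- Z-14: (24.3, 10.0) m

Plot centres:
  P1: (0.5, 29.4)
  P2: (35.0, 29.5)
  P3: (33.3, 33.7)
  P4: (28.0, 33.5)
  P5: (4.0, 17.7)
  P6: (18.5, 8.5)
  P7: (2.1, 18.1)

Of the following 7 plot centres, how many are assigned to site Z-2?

0

P1 → Z-3
P2 → Z-14
P3 → Z-3
P4 → Z-3
P5 → Z-15
P6 → Z-14
P7 → Z-15
0 of the 7 go to Z-2.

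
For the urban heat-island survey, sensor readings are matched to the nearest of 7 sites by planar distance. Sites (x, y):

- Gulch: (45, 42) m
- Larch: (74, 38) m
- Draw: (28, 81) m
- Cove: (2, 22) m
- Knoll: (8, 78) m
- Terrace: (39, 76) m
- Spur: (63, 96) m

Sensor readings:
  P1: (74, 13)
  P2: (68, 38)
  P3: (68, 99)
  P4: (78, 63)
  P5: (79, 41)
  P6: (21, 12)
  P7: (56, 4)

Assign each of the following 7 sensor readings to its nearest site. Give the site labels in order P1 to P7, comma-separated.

P1 → Larch (d²=625.00)
P2 → Larch (d²=36.00)
P3 → Spur (d²=34.00)
P4 → Larch (d²=641.00)
P5 → Larch (d²=34.00)
P6 → Cove (d²=461.00)
P7 → Larch (d²=1480.00)

Larch, Larch, Spur, Larch, Larch, Cove, Larch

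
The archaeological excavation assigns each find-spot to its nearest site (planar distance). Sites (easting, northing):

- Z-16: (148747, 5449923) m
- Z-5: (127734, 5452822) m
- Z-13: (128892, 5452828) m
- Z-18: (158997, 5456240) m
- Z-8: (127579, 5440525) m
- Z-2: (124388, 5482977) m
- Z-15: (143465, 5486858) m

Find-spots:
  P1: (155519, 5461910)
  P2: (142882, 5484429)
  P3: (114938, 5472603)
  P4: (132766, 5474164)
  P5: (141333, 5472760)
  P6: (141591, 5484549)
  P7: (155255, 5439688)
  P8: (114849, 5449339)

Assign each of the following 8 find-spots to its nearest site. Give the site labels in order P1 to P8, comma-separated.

P1 → Z-18 (d²=44245384.00)
P2 → Z-15 (d²=6239930.00)
P3 → Z-2 (d²=196922376.00)
P4 → Z-2 (d²=147859853.00)
P5 → Z-15 (d²=203299028.00)
P6 → Z-15 (d²=8843357.00)
P7 → Z-16 (d²=147109289.00)
P8 → Z-5 (d²=178154514.00)

Z-18, Z-15, Z-2, Z-2, Z-15, Z-15, Z-16, Z-5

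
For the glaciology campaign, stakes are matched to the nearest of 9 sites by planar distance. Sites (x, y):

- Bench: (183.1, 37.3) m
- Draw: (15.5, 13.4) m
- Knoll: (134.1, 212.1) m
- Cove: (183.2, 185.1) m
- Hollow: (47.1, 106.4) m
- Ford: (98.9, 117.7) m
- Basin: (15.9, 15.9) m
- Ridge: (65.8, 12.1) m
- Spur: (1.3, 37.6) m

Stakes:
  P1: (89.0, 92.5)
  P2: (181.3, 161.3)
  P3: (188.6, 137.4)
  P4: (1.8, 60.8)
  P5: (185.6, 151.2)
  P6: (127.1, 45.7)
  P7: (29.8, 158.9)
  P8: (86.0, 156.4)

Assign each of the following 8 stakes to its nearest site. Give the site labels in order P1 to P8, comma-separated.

Ford, Cove, Cove, Spur, Cove, Bench, Hollow, Ford

P1 → Ford (d²=733.05)
P2 → Cove (d²=570.05)
P3 → Cove (d²=2304.45)
P4 → Spur (d²=538.49)
P5 → Cove (d²=1154.97)
P6 → Bench (d²=3206.56)
P7 → Hollow (d²=3055.54)
P8 → Ford (d²=1664.10)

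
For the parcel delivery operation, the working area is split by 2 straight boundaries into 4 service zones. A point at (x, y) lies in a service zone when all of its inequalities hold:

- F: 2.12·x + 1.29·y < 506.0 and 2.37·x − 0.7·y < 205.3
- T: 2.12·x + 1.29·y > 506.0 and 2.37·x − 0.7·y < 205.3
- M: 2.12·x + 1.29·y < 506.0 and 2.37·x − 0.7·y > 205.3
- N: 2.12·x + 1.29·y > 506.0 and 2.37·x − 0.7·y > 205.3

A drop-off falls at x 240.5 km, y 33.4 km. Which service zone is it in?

N

2.12·240.5 + 1.29·33.4 = 552.946, which is > 506.0
2.37·240.5 − 0.7·33.4 = 546.605, which is > 205.3
This sign pattern matches N.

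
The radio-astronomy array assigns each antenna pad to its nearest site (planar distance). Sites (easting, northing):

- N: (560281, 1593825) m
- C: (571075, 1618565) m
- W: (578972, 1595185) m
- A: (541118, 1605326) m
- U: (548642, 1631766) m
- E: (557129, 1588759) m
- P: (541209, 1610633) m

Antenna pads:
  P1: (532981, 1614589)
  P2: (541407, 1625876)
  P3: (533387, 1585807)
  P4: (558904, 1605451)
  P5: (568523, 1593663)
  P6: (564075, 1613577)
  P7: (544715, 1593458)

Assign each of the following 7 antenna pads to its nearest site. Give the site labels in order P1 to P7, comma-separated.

P1 → P (d²=83349920.00)
P2 → U (d²=87037325.00)
P3 → A (d²=440759722.00)
P4 → N (d²=137060005.00)
P5 → N (d²=67956808.00)
P6 → C (d²=73880144.00)
P7 → A (d²=153787833.00)

P, U, A, N, N, C, A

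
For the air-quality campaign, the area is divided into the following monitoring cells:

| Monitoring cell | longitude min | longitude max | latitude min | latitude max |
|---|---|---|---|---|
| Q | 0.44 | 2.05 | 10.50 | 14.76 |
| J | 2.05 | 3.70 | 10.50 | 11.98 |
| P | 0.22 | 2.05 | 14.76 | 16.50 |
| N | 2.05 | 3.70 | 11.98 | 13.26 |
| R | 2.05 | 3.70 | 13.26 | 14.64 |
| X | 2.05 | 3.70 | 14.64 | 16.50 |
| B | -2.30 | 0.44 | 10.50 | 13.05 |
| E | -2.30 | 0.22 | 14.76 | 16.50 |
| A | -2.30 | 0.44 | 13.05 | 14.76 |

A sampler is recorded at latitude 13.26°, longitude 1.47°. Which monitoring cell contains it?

Q

The point has longitude = 1.47 and latitude = 13.26.
Only Q satisfies 0.44 ≤ longitude ≤ 2.05 and 10.50 ≤ latitude ≤ 14.76.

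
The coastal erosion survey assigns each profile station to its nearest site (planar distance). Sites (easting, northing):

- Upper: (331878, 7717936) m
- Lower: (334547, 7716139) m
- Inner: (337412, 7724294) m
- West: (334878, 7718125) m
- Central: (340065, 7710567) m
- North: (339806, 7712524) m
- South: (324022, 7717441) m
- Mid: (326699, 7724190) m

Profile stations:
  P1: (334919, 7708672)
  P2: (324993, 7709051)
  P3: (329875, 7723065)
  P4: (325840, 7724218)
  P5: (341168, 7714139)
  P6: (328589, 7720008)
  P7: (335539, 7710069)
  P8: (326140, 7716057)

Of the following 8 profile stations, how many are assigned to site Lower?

P1 → Central
P2 → South
P3 → Mid
P4 → Mid
P5 → North
P6 → Upper
P7 → Central
P8 → South
0 of the 8 go to Lower.

0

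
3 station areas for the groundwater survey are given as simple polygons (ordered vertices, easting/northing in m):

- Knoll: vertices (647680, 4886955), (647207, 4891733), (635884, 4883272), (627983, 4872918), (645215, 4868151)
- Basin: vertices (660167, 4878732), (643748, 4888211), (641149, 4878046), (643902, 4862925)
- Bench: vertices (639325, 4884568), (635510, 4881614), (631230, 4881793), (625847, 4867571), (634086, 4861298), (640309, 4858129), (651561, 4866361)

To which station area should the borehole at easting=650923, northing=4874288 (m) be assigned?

Cast a ray rightward from (650923, 4874288). For each polygon, the edges (by vertex number in listed order) whose endpoints lie on opposite sides of northing = 4874288, where each meets that height, and whether that is right or left of the point:
Knoll: 3–4 at easting≈629028.4 (left), 5–1 at easting≈646019.5 (left) → 0 crossings.
Basin: 3–4 at easting≈641833.2 (left), 4–1 at easting≈655594.2 (right) → 1 crossing.
Bench: 3–4 at easting≈628389.4 (left), 7–1 at easting≈646233.7 (left) → 0 crossings.
Only Basin has an odd count, so the point is inside Basin.

Basin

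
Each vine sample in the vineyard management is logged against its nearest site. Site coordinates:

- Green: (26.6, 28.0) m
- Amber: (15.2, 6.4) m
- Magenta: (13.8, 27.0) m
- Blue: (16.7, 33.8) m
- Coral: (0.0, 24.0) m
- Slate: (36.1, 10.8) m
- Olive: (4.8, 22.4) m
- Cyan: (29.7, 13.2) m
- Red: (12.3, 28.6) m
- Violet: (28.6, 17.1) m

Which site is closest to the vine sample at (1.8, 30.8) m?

Coral

Squared distances to each site:
Green: 622.880; Amber: 774.920; Magenta: 158.440; Blue: 231.010; Coral: 49.480; Slate: 1576.490; Olive: 79.560; Cyan: 1088.170; Red: 115.090; Violet: 905.930.
Minimum at Coral.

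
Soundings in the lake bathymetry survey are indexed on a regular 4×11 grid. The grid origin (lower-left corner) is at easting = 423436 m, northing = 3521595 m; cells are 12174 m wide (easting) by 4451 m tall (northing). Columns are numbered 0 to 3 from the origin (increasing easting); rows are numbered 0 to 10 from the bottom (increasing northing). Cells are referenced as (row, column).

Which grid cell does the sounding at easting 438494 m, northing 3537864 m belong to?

(3, 1)

Column index: ⌊(438494 − 423436) / 12174⌋ = ⌊1.237⌋ = 1
Row offset from origin: ⌊(3537864 − 3521595) / 4451⌋ = ⌊3.655⌋ = 3 → row 3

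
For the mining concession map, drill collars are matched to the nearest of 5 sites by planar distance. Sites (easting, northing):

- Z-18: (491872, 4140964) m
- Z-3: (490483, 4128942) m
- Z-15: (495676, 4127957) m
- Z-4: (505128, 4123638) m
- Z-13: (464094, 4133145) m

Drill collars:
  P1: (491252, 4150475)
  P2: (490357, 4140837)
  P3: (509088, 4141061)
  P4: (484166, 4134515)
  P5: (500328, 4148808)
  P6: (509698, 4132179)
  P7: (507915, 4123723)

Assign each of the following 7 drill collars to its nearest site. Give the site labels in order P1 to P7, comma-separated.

P1 → Z-18 (d²=90843521.00)
P2 → Z-18 (d²=2311354.00)
P3 → Z-18 (d²=296400065.00)
P4 → Z-3 (d²=70962818.00)
P5 → Z-18 (d²=133032272.00)
P6 → Z-4 (d²=93833581.00)
P7 → Z-4 (d²=7774594.00)

Z-18, Z-18, Z-18, Z-3, Z-18, Z-4, Z-4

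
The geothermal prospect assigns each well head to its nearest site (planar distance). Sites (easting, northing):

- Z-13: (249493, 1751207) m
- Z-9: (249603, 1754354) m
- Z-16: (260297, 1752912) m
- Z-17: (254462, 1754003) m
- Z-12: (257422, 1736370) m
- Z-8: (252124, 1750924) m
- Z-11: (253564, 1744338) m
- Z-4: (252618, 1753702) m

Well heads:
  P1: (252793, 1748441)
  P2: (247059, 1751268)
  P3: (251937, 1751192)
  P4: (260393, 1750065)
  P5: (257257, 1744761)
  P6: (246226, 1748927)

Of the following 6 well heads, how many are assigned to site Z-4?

0

P1 → Z-8
P2 → Z-13
P3 → Z-8
P4 → Z-16
P5 → Z-11
P6 → Z-13
0 of the 6 go to Z-4.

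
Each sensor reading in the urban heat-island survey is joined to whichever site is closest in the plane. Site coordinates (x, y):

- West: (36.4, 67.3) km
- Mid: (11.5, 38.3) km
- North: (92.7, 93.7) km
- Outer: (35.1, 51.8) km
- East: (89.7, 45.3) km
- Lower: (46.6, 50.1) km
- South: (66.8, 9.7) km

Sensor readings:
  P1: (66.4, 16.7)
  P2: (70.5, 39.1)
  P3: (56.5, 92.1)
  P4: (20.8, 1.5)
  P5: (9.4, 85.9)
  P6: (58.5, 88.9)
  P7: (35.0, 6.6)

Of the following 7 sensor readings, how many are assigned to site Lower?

P1 → South
P2 → East
P3 → West
P4 → Mid
P5 → West
P6 → West
P7 → South
0 of the 7 go to Lower.

0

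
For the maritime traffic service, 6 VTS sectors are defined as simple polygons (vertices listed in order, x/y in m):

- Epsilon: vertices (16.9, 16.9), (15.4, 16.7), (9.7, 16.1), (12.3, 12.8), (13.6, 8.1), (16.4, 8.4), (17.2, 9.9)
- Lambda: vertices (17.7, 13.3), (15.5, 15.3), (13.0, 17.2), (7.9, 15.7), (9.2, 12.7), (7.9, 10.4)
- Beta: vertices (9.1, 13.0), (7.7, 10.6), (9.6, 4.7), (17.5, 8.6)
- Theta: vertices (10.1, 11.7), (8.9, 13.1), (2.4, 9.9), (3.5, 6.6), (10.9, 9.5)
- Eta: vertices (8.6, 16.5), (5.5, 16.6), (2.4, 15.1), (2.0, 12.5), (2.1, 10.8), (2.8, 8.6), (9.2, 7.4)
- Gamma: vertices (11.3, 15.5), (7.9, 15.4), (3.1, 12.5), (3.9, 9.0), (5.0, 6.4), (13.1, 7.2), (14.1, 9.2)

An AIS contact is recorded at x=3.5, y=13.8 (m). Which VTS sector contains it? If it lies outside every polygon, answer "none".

Cast a ray rightward from (3.5, 13.8). For each polygon, the edges (by vertex number in listed order) whose endpoints lie on opposite sides of y = 13.8, where each meets that height, and whether that is right or left of the point:
Epsilon: 3–4 at x≈11.51 (right), 7–1 at x≈17.03 (right) → 2 crossings.
Lambda: 1–2 at x≈17.15 (right), 4–5 at x≈8.72 (right) → 2 crossings.
Beta: no edge straddles that height → 0 crossings.
Theta: no edge straddles that height → 0 crossings.
Eta: 3–4 at x≈2.20 (left), 7–1 at x≈8.78 (right) → 1 crossing.
Gamma: 2–3 at x≈5.25 (right), 7–1 at x≈12.06 (right) → 2 crossings.
Only Eta has an odd count, so the point is inside Eta.

Eta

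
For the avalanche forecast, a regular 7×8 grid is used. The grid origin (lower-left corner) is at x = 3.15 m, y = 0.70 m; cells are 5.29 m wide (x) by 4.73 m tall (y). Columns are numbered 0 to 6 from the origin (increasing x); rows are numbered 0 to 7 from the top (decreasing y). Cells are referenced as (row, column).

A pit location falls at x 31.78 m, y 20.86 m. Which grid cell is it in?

Column index: ⌊(31.78 − 3.15) / 5.29⌋ = ⌊5.412⌋ = 5
Row offset from origin: ⌊(20.86 − 0.70) / 4.73⌋ = ⌊4.262⌋ = 4 → row 3 (counted from top)

(3, 5)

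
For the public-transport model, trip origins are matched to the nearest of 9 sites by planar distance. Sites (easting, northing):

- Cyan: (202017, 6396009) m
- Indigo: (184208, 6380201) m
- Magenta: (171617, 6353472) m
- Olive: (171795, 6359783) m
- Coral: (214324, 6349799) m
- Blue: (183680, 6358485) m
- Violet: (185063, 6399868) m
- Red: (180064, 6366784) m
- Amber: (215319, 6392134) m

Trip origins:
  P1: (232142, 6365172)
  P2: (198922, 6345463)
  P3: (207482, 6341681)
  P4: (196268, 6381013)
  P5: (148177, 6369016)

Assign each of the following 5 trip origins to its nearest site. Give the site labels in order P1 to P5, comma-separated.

P1 → Coral (d²=553810253.00)
P2 → Coral (d²=256022500.00)
P3 → Coral (d²=112714888.00)
P4 → Indigo (d²=146102944.00)
P5 → Olive (d²=643058213.00)

Coral, Coral, Coral, Indigo, Olive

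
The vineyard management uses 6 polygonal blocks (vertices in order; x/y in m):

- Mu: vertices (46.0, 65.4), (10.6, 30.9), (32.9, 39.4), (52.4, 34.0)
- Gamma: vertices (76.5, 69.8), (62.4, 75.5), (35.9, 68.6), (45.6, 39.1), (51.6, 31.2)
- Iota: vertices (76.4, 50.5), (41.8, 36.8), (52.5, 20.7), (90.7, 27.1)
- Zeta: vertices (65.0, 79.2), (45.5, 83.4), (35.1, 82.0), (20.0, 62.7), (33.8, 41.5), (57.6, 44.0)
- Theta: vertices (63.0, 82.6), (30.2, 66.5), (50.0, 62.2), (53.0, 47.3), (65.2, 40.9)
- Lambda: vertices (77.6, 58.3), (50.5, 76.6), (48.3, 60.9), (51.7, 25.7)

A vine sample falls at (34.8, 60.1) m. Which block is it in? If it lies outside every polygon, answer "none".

Zeta

Cast a ray rightward from (34.8, 60.1). For each polygon, the edges (by vertex number in listed order) whose endpoints lie on opposite sides of y = 60.1, where each meets that height, and whether that is right or left of the point:
Mu: 1–2 at x≈40.56 (right), 4–1 at x≈47.08 (right) → 2 crossings.
Gamma: 3–4 at x≈38.69 (right), 5–1 at x≈70.24 (right) → 2 crossings.
Iota: no edge straddles that height → 0 crossings.
Zeta: 4–5 at x≈21.69 (left), 6–1 at x≈60.98 (right) → 1 crossing.
Theta: 3–4 at x≈50.42 (right), 5–1 at x≈64.19 (right) → 2 crossings.
Lambda: 1–2 at x≈74.93 (right), 3–4 at x≈48.38 (right) → 2 crossings.
Only Zeta has an odd count, so the point is inside Zeta.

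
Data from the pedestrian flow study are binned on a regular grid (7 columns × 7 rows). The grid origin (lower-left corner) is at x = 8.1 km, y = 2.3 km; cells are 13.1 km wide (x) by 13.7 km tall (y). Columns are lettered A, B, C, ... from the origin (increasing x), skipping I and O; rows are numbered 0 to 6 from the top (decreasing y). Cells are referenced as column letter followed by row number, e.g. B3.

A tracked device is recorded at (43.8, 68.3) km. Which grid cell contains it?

Column index: ⌊(43.8 − 8.1) / 13.1⌋ = ⌊2.725⌋ = 2 → column C
Row offset from origin: ⌊(68.3 − 2.3) / 13.7⌋ = ⌊4.818⌋ = 4 → row 2 (counted from top)

C2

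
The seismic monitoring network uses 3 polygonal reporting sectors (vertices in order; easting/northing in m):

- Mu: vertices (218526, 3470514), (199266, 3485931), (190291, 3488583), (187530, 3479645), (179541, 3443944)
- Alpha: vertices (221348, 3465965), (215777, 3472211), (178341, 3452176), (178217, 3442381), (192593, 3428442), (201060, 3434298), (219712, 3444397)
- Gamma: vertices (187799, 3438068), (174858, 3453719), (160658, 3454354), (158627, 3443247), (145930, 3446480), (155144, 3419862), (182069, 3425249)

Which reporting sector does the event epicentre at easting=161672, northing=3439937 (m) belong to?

Gamma

Cast a ray rightward from (161672, 3439937). For each polygon, the edges (by vertex number in listed order) whose endpoints lie on opposite sides of northing = 3439937, where each meets that height, and whether that is right or left of the point:
Mu: no edge straddles that height → 0 crossings.
Alpha: 4–5 at easting≈180737.6 (right), 6–7 at easting≈211474.8 (right) → 2 crossings.
Gamma: 1–2 at easting≈186253.6 (right), 5–6 at easting≈148194.9 (left) → 1 crossing.
Only Gamma has an odd count, so the point is inside Gamma.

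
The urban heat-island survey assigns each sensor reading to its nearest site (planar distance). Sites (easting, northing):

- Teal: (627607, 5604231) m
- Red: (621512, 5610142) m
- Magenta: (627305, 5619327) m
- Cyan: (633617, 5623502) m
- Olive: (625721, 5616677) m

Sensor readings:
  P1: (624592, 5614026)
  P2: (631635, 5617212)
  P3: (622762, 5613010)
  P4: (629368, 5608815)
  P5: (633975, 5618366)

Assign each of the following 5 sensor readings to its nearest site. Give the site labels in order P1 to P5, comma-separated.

P1 → Olive (d²=8302442.00)
P2 → Magenta (d²=23222125.00)
P3 → Red (d²=9787924.00)
P4 → Teal (d²=24114177.00)
P5 → Cyan (d²=26506660.00)

Olive, Magenta, Red, Teal, Cyan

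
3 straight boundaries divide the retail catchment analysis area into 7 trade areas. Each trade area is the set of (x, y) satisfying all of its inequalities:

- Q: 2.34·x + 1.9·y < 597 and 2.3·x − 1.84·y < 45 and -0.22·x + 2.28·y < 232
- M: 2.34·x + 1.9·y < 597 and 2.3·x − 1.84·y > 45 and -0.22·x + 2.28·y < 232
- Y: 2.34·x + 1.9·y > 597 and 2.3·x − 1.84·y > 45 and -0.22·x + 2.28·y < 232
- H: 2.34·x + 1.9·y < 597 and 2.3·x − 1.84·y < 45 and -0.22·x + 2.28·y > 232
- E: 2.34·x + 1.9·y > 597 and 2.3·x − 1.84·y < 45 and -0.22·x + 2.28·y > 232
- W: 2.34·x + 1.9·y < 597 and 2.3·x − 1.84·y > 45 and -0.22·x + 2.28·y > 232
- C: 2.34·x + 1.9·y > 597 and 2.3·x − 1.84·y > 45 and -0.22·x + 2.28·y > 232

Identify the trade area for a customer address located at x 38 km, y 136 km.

H

2.34·38 + 1.9·136 = 347.320, which is < 597
2.3·38 − 1.84·136 = -162.840, which is < 45
-0.22·38 + 2.28·136 = 301.720, which is > 232
This sign pattern matches H.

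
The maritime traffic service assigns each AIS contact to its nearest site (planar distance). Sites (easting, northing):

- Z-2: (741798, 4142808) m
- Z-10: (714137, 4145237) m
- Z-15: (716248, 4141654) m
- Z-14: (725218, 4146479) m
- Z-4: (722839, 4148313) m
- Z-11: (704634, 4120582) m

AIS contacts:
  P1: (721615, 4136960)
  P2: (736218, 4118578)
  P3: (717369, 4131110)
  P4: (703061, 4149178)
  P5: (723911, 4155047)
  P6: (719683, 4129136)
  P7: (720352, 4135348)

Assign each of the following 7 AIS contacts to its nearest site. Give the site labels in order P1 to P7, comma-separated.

P1 → Z-15 (d²=50838325.00)
P2 → Z-2 (d²=618229300.00)
P3 → Z-15 (d²=112432577.00)
P4 → Z-10 (d²=138209257.00)
P5 → Z-4 (d²=46495940.00)
P6 → Z-15 (d²=168499549.00)
P7 → Z-15 (d²=56608452.00)

Z-15, Z-2, Z-15, Z-10, Z-4, Z-15, Z-15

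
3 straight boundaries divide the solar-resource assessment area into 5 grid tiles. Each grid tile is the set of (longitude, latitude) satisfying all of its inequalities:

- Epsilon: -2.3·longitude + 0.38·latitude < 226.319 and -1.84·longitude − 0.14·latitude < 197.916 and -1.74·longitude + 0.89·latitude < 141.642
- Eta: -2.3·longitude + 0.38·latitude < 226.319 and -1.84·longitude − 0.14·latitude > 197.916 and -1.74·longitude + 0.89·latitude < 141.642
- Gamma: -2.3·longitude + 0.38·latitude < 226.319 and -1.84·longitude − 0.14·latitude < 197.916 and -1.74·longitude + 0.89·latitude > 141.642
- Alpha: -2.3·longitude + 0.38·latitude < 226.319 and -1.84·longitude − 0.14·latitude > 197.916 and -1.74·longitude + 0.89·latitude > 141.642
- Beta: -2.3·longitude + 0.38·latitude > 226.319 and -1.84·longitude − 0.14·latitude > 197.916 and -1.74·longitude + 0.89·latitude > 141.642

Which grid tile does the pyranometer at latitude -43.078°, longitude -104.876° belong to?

-2.3·-104.876 + 0.38·-43.078 = 224.845, which is < 226.319
-1.84·-104.876 − 0.14·-43.078 = 199.003, which is > 197.916
-1.74·-104.876 + 0.89·-43.078 = 144.145, which is > 141.642
This sign pattern matches Alpha.

Alpha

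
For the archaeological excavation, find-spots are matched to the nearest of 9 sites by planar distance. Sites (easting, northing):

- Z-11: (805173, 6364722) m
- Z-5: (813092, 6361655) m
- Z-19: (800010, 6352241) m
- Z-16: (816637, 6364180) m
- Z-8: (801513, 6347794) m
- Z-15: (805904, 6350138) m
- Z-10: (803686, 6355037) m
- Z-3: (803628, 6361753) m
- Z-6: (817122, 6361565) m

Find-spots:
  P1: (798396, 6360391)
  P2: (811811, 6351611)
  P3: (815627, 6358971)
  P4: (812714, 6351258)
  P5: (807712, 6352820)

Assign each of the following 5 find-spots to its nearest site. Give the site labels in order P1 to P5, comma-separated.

P1 → Z-3 (d²=29228868.00)
P2 → Z-15 (d²=37062378.00)
P3 → Z-6 (d²=8963861.00)
P4 → Z-15 (d²=47630500.00)
P5 → Z-15 (d²=10461988.00)

Z-3, Z-15, Z-6, Z-15, Z-15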